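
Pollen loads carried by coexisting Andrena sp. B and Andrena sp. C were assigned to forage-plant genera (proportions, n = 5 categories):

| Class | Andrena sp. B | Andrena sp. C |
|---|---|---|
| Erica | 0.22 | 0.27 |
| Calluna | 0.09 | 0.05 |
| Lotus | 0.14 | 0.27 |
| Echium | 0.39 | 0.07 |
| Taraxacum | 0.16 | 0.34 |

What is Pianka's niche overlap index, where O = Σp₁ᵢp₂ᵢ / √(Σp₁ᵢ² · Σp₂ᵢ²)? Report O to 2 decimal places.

0.70

Σ p₁ᵢp₂ᵢ = 0.0594 + 0.0045 + 0.0378 + 0.0273 + 0.0544 = 0.1834
Σp_1ᵢ² = 0.22² + 0.09² + 0.14² + 0.39² + 0.16² = 0.0484 + 0.0081 + 0.0196 + 0.1521 + 0.0256 = 0.2538
Σp_2ᵢ² = 0.27² + 0.05² + 0.27² + 0.07² + 0.34² = 0.0729 + 0.0025 + 0.0729 + 0.0049 + 0.1156 = 0.2688
O = 0.1834 / √(0.2538 × 0.2688) = 0.1834 / 0.26119 = 0.7022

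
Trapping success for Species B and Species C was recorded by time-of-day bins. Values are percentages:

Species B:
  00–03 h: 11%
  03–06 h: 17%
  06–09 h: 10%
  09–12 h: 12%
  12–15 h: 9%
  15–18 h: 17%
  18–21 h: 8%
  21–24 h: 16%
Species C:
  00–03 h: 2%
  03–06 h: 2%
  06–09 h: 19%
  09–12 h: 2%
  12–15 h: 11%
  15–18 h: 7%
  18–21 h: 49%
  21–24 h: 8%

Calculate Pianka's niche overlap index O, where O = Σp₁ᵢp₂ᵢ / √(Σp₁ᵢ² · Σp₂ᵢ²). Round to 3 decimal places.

0.501

Convert percentages to proportions (divide by 100).
Σ p₁ᵢp₂ᵢ = 0.0022 + 0.0034 + 0.0190 + 0.0024 + 0.0099 + 0.0119 + 0.0392 + 0.0128 = 0.1008
Σp_1ᵢ² = 0.11² + 0.17² + 0.10² + 0.12² + 0.09² + 0.17² + 0.08² + 0.16² = 0.0121 + 0.0289 + 0.0100 + 0.0144 + 0.0081 + 0.0289 + 0.0064 + 0.0256 = 0.1344
Σp_2ᵢ² = 0.02² + 0.02² + 0.19² + 0.02² + 0.11² + 0.07² + 0.49² + 0.08² = 0.0004 + 0.0004 + 0.0361 + 0.0004 + 0.0121 + 0.0049 + 0.2401 + 0.0064 = 0.3008
O = 0.1008 / √(0.1344 × 0.3008) = 0.1008 / 0.201066 = 0.50133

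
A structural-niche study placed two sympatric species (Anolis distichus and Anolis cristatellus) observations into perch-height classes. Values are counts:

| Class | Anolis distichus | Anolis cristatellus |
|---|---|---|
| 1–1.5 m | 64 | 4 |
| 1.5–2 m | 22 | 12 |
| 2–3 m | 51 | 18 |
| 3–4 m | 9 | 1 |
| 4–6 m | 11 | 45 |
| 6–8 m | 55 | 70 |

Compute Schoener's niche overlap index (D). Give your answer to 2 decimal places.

0.54

Proportions for Anolis distichus (n=212): 64/212=0.3019, 22/212=0.1038, 51/212=0.2406, 9/212=0.0425, 11/212=0.0519, 55/212=0.2594
Proportions for Anolis cristatellus (n=150): 4/150=0.0267, 12/150=0.0800, 18/150=0.1200, 1/150=0.0067, 45/150=0.3000, 70/150=0.4667
Σ|p₁ᵢ − p₂ᵢ| = 0.2752 + 0.0238 + 0.1206 + 0.0358 + 0.2481 + 0.2073 = 0.9108
D = 1 − ½ × 0.9108 = 1 − 0.45540 = 0.54460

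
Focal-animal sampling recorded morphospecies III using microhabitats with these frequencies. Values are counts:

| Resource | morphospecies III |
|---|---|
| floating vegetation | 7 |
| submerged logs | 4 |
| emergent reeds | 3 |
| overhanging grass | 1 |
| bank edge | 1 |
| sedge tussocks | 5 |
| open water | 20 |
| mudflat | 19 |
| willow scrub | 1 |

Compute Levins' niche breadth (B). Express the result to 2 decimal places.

4.31

Proportions for morphospecies III (n=61): 7/61=0.1148, 4/61=0.0656, 3/61=0.0492, 1/61=0.0164, 1/61=0.0164, 5/61=0.0820, 20/61=0.3279, 19/61=0.3115, 1/61=0.0164
Σpᵢ² = 0.1148² + 0.0656² + 0.0492² + 0.0164² + 0.0164² + 0.0820² + 0.3279² + 0.3115² + 0.0164² = 0.013179 + 0.004303 + 0.002421 + 0.000269 + 0.000269 + 0.006724 + 0.107518 + 0.097032 + 0.000269 = 0.231984
B = 1 / 0.231984 = 4.3106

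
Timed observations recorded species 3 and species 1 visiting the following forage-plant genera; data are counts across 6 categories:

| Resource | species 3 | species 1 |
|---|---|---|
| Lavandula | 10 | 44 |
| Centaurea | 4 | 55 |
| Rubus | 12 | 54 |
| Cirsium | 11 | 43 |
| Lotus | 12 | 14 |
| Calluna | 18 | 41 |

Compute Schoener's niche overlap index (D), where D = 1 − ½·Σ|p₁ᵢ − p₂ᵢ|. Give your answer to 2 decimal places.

0.77

Proportions for species 3 (n=67): 10/67=0.1493, 4/67=0.0597, 12/67=0.1791, 11/67=0.1642, 12/67=0.1791, 18/67=0.2687
Proportions for species 1 (n=251): 44/251=0.1753, 55/251=0.2191, 54/251=0.2151, 43/251=0.1713, 14/251=0.0558, 41/251=0.1633
Σ|p₁ᵢ − p₂ᵢ| = 0.0260 + 0.1594 + 0.0360 + 0.0071 + 0.1233 + 0.1054 = 0.4572
D = 1 − ½ × 0.4572 = 1 − 0.22860 = 0.77140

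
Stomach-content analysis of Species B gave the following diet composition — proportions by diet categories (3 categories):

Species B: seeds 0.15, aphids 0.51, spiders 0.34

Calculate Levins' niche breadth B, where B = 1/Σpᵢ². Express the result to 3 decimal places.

Σpᵢ² = 0.15² + 0.51² + 0.34² = 0.0225 + 0.2601 + 0.1156 = 0.3982
B = 1 / 0.3982 = 2.51130

2.511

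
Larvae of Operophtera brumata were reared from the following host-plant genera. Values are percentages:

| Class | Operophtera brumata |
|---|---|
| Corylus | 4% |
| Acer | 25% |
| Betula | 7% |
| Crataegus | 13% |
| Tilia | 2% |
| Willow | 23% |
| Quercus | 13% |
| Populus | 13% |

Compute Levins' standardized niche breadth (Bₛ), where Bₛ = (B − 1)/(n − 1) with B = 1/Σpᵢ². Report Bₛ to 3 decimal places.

0.683

Convert percentages to proportions (divide by 100).
Σpᵢ² = 0.04² + 0.25² + 0.07² + 0.13² + 0.02² + 0.23² + 0.13² + 0.13² = 0.0016 + 0.0625 + 0.0049 + 0.0169 + 0.0004 + 0.0529 + 0.0169 + 0.0169 = 0.1730
B = 1 / 0.1730 = 5.78035
Bₛ = (B − 1)/(n − 1) = (5.78035 − 1)/(8 − 1) = 4.78035/7 = 0.68291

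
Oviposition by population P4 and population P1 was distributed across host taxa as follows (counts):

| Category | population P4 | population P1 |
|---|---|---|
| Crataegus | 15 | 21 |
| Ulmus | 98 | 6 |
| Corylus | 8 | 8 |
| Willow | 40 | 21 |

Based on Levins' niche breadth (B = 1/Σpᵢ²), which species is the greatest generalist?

population P1

Proportions for population P4 (n=161): 15/161=0.0932, 98/161=0.6087, 8/161=0.0497, 40/161=0.2484
Proportions for population P1 (n=56): 21/56=0.3750, 6/56=0.1071, 8/56=0.1429, 21/56=0.3750
Σp_P4ᵢ² = 0.0932² + 0.6087² + 0.0497² + 0.2484² = 0.008686 + 0.370516 + 0.002470 + 0.061703 = 0.443375
B_P4 = 1 / 0.443375 = 2.2554
Σp_P1ᵢ² = 0.3750² + 0.1071² + 0.1429² + 0.3750² = 0.140625 + 0.011470 + 0.020420 + 0.140625 = 0.313140
B_P1 = 1 / 0.313140 = 3.1935
Highest B → broadest niche (most generalist): population P1 (B = 3.19).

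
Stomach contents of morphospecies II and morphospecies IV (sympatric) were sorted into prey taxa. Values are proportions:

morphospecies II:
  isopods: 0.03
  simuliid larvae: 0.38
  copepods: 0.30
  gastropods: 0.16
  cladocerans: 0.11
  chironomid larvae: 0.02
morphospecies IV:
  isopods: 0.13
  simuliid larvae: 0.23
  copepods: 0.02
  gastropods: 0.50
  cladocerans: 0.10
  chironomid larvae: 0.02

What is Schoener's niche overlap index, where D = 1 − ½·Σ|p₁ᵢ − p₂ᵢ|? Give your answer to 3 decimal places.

0.560

Σ|p₁ᵢ − p₂ᵢ| = 0.10 + 0.15 + 0.28 + 0.34 + 0.01 + 0.00 = 0.88
D = 1 − ½ × 0.88 = 1 − 0.440 = 0.56000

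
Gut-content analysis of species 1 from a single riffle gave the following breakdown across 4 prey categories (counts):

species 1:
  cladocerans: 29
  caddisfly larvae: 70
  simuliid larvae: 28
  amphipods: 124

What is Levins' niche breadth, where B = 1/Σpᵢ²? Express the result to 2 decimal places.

2.88

Proportions for species 1 (n=251): 29/251=0.1155, 70/251=0.2789, 28/251=0.1116, 124/251=0.4940
Σpᵢ² = 0.1155² + 0.2789² + 0.1116² + 0.4940² = 0.013340 + 0.077785 + 0.012455 + 0.244036 = 0.347616
B = 1 / 0.347616 = 2.8767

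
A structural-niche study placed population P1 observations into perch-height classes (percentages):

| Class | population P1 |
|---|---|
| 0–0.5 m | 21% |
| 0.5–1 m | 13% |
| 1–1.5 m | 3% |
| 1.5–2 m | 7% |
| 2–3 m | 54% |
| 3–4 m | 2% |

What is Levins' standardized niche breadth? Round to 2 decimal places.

0.36

Convert percentages to proportions (divide by 100).
Σpᵢ² = 0.21² + 0.13² + 0.03² + 0.07² + 0.54² + 0.02² = 0.0441 + 0.0169 + 0.0009 + 0.0049 + 0.2916 + 0.0004 = 0.3588
B = 1 / 0.3588 = 2.7871
Bₛ = (B − 1)/(n − 1) = (2.7871 − 1)/(6 − 1) = 1.7871/5 = 0.3574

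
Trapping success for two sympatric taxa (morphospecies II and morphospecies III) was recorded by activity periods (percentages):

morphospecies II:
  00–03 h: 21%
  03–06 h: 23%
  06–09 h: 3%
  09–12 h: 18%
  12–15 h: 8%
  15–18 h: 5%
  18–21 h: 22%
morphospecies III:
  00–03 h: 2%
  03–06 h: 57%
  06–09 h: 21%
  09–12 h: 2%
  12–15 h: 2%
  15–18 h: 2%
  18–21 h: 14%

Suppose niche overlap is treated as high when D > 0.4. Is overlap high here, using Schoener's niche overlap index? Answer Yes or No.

Yes

Convert percentages to proportions (divide by 100).
Σ|p₁ᵢ − p₂ᵢ| = 0.19 + 0.34 + 0.18 + 0.16 + 0.06 + 0.03 + 0.08 = 1.04
D = 1 − ½ × 1.04 = 1 − 0.520 = 0.4800
D = 0.4800 > 0.4 → Yes.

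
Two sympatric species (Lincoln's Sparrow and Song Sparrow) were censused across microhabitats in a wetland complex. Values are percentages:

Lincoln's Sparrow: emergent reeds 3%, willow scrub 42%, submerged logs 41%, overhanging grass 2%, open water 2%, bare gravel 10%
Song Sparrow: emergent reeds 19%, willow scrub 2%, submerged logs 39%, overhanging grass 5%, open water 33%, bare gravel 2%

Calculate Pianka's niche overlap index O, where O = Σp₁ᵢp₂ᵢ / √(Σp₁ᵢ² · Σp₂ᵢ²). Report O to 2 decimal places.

0.56

Convert percentages to proportions (divide by 100).
Σ p₁ᵢp₂ᵢ = 0.0057 + 0.0084 + 0.1599 + 0.0010 + 0.0066 + 0.0020 = 0.1836
Σp_1ᵢ² = 0.03² + 0.42² + 0.41² + 0.02² + 0.02² + 0.10² = 0.0009 + 0.1764 + 0.1681 + 0.0004 + 0.0004 + 0.0100 = 0.3562
Σp_2ᵢ² = 0.19² + 0.02² + 0.39² + 0.05² + 0.33² + 0.02² = 0.0361 + 0.0004 + 0.1521 + 0.0025 + 0.1089 + 0.0004 = 0.3004
O = 0.1836 / √(0.3562 × 0.3004) = 0.1836 / 0.32711 = 0.5613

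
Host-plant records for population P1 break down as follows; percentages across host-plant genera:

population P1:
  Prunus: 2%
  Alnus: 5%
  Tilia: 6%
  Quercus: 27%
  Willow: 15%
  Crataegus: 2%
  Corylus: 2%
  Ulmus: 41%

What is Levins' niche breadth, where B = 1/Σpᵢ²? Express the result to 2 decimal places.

Convert percentages to proportions (divide by 100).
Σpᵢ² = 0.02² + 0.05² + 0.06² + 0.27² + 0.15² + 0.02² + 0.02² + 0.41² = 0.0004 + 0.0025 + 0.0036 + 0.0729 + 0.0225 + 0.0004 + 0.0004 + 0.1681 = 0.2708
B = 1 / 0.2708 = 3.6928

3.69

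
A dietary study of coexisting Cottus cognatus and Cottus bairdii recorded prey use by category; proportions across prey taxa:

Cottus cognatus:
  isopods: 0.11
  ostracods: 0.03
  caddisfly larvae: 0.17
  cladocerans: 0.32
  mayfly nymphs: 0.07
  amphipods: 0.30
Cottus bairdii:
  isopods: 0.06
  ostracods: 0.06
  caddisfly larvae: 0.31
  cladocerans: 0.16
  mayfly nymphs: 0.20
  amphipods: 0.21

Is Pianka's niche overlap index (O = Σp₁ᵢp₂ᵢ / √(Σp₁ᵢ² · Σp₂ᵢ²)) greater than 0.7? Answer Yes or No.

Σ p₁ᵢp₂ᵢ = 0.0066 + 0.0018 + 0.0527 + 0.0512 + 0.0140 + 0.0630 = 0.1893
Σp_1ᵢ² = 0.11² + 0.03² + 0.17² + 0.32² + 0.07² + 0.30² = 0.0121 + 0.0009 + 0.0289 + 0.1024 + 0.0049 + 0.0900 = 0.2392
Σp_2ᵢ² = 0.06² + 0.06² + 0.31² + 0.16² + 0.20² + 0.21² = 0.0036 + 0.0036 + 0.0961 + 0.0256 + 0.0400 + 0.0441 = 0.2130
O = 0.1893 / √(0.2392 × 0.2130) = 0.1893 / 0.22572 = 0.8386
O = 0.8386 > 0.7 → Yes.

Yes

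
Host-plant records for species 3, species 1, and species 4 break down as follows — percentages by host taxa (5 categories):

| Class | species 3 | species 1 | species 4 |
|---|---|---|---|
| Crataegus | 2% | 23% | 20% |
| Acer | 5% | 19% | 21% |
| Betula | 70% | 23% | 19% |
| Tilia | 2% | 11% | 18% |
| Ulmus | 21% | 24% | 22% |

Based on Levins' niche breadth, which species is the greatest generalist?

Convert percentages to proportions (divide by 100).
Σp_3ᵢ² = 0.02² + 0.05² + 0.70² + 0.02² + 0.21² = 0.0004 + 0.0025 + 0.4900 + 0.0004 + 0.0441 = 0.5374
B_3 = 1 / 0.5374 = 1.8608
Σp_1ᵢ² = 0.23² + 0.19² + 0.23² + 0.11² + 0.24² = 0.0529 + 0.0361 + 0.0529 + 0.0121 + 0.0576 = 0.2116
B_1 = 1 / 0.2116 = 4.7259
Σp_4ᵢ² = 0.20² + 0.21² + 0.19² + 0.18² + 0.22² = 0.0400 + 0.0441 + 0.0361 + 0.0324 + 0.0484 = 0.2010
B_4 = 1 / 0.2010 = 4.9751
Highest B → broadest niche (most generalist): species 4 (B = 4.98).

species 4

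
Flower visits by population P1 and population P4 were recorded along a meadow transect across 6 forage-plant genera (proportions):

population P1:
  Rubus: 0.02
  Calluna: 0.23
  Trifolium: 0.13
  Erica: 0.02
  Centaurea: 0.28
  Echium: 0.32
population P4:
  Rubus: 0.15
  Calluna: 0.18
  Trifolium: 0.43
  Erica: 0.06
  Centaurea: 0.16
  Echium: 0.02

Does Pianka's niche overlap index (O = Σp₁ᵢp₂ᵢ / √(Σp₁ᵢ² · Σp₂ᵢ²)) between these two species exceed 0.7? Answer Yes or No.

Σ p₁ᵢp₂ᵢ = 0.0030 + 0.0414 + 0.0559 + 0.0012 + 0.0448 + 0.0064 = 0.1527
Σp_1ᵢ² = 0.02² + 0.23² + 0.13² + 0.02² + 0.28² + 0.32² = 0.0004 + 0.0529 + 0.0169 + 0.0004 + 0.0784 + 0.1024 = 0.2514
Σp_2ᵢ² = 0.15² + 0.18² + 0.43² + 0.06² + 0.16² + 0.02² = 0.0225 + 0.0324 + 0.1849 + 0.0036 + 0.0256 + 0.0004 = 0.2694
O = 0.1527 / √(0.2514 × 0.2694) = 0.1527 / 0.26024 = 0.5868
O = 0.5868 < 0.7 → No.

No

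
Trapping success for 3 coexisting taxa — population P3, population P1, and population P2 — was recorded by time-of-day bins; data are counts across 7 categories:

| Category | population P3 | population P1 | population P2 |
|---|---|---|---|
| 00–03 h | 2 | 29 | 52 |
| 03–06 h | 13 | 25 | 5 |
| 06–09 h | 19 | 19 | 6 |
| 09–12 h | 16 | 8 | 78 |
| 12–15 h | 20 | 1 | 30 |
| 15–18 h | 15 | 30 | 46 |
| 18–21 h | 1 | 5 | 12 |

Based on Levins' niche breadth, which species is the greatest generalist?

Proportions for population P3 (n=86): 2/86=0.0233, 13/86=0.1512, 19/86=0.2209, 16/86=0.1860, 20/86=0.2326, 15/86=0.1744, 1/86=0.0116
Proportions for population P1 (n=117): 29/117=0.2479, 25/117=0.2137, 19/117=0.1624, 8/117=0.0684, 1/117=0.0085, 30/117=0.2564, 5/117=0.0427
Proportions for population P2 (n=229): 52/229=0.2271, 5/229=0.0218, 6/229=0.0262, 78/229=0.3406, 30/229=0.1310, 46/229=0.2009, 12/229=0.0524
Σp_P3ᵢ² = 0.0233² + 0.1512² + 0.2209² + 0.1860² + 0.2326² + 0.1744² + 0.0116² = 0.000543 + 0.022861 + 0.048797 + 0.034596 + 0.054103 + 0.030415 + 0.000135 = 0.191450
B_P3 = 1 / 0.191450 = 5.2233
Σp_P1ᵢ² = 0.2479² + 0.2137² + 0.1624² + 0.0684² + 0.0085² + 0.2564² + 0.0427² = 0.061454 + 0.045668 + 0.026374 + 0.004679 + 0.000072 + 0.065741 + 0.001823 = 0.205811
B_P1 = 1 / 0.205811 = 4.8588
Σp_P2ᵢ² = 0.2271² + 0.0218² + 0.0262² + 0.3406² + 0.1310² + 0.2009² + 0.0524² = 0.051574 + 0.000475 + 0.000686 + 0.116008 + 0.017161 + 0.040361 + 0.002746 = 0.229011
B_P2 = 1 / 0.229011 = 4.3666
Highest B → broadest niche (most generalist): population P3 (B = 5.22).

population P3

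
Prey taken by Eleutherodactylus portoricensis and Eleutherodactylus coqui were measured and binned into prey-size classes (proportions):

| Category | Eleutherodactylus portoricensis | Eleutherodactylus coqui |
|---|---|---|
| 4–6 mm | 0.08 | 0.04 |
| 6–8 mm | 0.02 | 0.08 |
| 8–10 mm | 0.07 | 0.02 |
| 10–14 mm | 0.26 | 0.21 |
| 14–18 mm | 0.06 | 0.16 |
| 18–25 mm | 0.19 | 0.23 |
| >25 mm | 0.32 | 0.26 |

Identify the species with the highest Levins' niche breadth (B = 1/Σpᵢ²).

Eleutherodactylus coqui

Σp_portᵢ² = 0.08² + 0.02² + 0.07² + 0.26² + 0.06² + 0.19² + 0.32² = 0.0064 + 0.0004 + 0.0049 + 0.0676 + 0.0036 + 0.0361 + 0.1024 = 0.2214
B_port = 1 / 0.2214 = 4.5167
Σp_coquᵢ² = 0.04² + 0.08² + 0.02² + 0.21² + 0.16² + 0.23² + 0.26² = 0.0016 + 0.0064 + 0.0004 + 0.0441 + 0.0256 + 0.0529 + 0.0676 = 0.1986
B_coqu = 1 / 0.1986 = 5.0352
Highest B → broadest niche (most generalist): Eleutherodactylus coqui (B = 5.04).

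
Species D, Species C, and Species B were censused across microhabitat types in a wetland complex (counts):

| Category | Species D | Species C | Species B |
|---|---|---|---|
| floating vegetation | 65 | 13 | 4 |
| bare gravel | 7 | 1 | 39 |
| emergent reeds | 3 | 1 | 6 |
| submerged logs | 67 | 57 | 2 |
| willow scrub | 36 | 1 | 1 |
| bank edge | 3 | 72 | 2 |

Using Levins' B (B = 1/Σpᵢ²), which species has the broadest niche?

Species D

Proportions for Species D (n=181): 65/181=0.3591, 7/181=0.0387, 3/181=0.0166, 67/181=0.3702, 36/181=0.1989, 3/181=0.0166
Proportions for Species C (n=145): 13/145=0.0897, 1/145=0.0069, 1/145=0.0069, 57/145=0.3931, 1/145=0.0069, 72/145=0.4966
Proportions for Species B (n=54): 4/54=0.0741, 39/54=0.7222, 6/54=0.1111, 2/54=0.0370, 1/54=0.0185, 2/54=0.0370
Σp_Dᵢ² = 0.3591² + 0.0387² + 0.0166² + 0.3702² + 0.1989² + 0.0166² = 0.128953 + 0.001498 + 0.000276 + 0.137048 + 0.039561 + 0.000276 = 0.307612
B_D = 1 / 0.307612 = 3.2508
Σp_Cᵢ² = 0.0897² + 0.0069² + 0.0069² + 0.3931² + 0.0069² + 0.4966² = 0.008046 + 0.000048 + 0.000048 + 0.154528 + 0.000048 + 0.246612 = 0.409330
B_C = 1 / 0.409330 = 2.4430
Σp_Bᵢ² = 0.0741² + 0.7222² + 0.1111² + 0.0370² + 0.0185² + 0.0370² = 0.005491 + 0.521573 + 0.012343 + 0.001369 + 0.000342 + 0.001369 = 0.542487
B_B = 1 / 0.542487 = 1.8434
Highest B → broadest niche (most generalist): Species D (B = 3.25).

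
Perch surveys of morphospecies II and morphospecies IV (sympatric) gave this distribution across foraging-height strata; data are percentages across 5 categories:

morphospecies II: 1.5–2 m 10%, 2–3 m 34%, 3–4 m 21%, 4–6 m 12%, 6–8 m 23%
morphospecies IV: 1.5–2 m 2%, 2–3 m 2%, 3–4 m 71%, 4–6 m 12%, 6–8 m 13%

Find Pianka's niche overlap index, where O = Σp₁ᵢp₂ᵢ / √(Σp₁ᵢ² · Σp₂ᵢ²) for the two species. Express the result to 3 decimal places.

Convert percentages to proportions (divide by 100).
Σ p₁ᵢp₂ᵢ = 0.0020 + 0.0068 + 0.1491 + 0.0144 + 0.0299 = 0.2022
Σp_1ᵢ² = 0.10² + 0.34² + 0.21² + 0.12² + 0.23² = 0.0100 + 0.1156 + 0.0441 + 0.0144 + 0.0529 = 0.2370
Σp_2ᵢ² = 0.02² + 0.02² + 0.71² + 0.12² + 0.13² = 0.0004 + 0.0004 + 0.5041 + 0.0144 + 0.0169 = 0.5362
O = 0.2022 / √(0.2370 × 0.5362) = 0.2022 / 0.356482 = 0.56721

0.567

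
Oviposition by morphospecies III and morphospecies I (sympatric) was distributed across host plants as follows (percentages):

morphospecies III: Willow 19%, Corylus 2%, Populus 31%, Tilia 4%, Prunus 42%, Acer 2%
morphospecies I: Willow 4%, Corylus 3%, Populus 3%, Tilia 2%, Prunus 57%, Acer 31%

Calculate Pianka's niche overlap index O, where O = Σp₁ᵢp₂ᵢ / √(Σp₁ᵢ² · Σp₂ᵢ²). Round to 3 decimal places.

0.726

Convert percentages to proportions (divide by 100).
Σ p₁ᵢp₂ᵢ = 0.0076 + 0.0006 + 0.0093 + 0.0008 + 0.2394 + 0.0062 = 0.2639
Σp_1ᵢ² = 0.19² + 0.02² + 0.31² + 0.04² + 0.42² + 0.02² = 0.0361 + 0.0004 + 0.0961 + 0.0016 + 0.1764 + 0.0004 = 0.3110
Σp_2ᵢ² = 0.04² + 0.03² + 0.03² + 0.02² + 0.57² + 0.31² = 0.0016 + 0.0009 + 0.0009 + 0.0004 + 0.3249 + 0.0961 = 0.4248
O = 0.2639 / √(0.3110 × 0.4248) = 0.2639 / 0.363473 = 0.72605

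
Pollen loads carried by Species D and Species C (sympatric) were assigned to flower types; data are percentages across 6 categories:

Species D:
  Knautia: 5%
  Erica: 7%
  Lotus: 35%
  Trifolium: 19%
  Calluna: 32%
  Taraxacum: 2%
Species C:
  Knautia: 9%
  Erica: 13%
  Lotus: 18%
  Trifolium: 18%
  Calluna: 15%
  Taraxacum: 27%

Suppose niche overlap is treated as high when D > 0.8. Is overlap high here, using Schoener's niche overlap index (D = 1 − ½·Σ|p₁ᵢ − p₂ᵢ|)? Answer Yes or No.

No

Convert percentages to proportions (divide by 100).
Σ|p₁ᵢ − p₂ᵢ| = 0.04 + 0.06 + 0.17 + 0.01 + 0.17 + 0.25 = 0.70
D = 1 − ½ × 0.70 = 1 − 0.350 = 0.6500
D = 0.6500 < 0.8 → No.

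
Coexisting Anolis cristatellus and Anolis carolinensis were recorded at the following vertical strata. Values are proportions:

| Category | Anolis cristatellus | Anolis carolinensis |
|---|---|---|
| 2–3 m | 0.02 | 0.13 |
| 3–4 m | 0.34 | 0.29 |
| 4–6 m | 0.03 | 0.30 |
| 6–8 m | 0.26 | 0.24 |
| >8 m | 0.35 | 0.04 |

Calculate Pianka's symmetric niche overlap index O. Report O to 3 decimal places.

0.673

Σ p₁ᵢp₂ᵢ = 0.0026 + 0.0986 + 0.0090 + 0.0624 + 0.0140 = 0.1866
Σp_1ᵢ² = 0.02² + 0.34² + 0.03² + 0.26² + 0.35² = 0.0004 + 0.1156 + 0.0009 + 0.0676 + 0.1225 = 0.3070
Σp_2ᵢ² = 0.13² + 0.29² + 0.30² + 0.24² + 0.04² = 0.0169 + 0.0841 + 0.0900 + 0.0576 + 0.0016 = 0.2502
O = 0.1866 / √(0.3070 × 0.2502) = 0.1866 / 0.277149 = 0.67328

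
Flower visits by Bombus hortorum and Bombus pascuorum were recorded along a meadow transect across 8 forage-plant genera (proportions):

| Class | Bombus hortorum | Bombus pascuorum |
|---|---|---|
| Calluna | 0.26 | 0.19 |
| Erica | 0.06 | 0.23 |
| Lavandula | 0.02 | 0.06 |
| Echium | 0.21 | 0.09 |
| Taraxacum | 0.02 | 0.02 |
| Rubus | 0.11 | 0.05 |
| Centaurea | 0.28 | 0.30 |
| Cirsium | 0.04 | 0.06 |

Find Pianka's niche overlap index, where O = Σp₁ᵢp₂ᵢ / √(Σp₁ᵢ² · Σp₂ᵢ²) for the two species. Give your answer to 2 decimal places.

0.87

Σ p₁ᵢp₂ᵢ = 0.0494 + 0.0138 + 0.0012 + 0.0189 + 0.0004 + 0.0055 + 0.0840 + 0.0024 = 0.1756
Σp_1ᵢ² = 0.26² + 0.06² + 0.02² + 0.21² + 0.02² + 0.11² + 0.28² + 0.04² = 0.0676 + 0.0036 + 0.0004 + 0.0441 + 0.0004 + 0.0121 + 0.0784 + 0.0016 = 0.2082
Σp_2ᵢ² = 0.19² + 0.23² + 0.06² + 0.09² + 0.02² + 0.05² + 0.30² + 0.06² = 0.0361 + 0.0529 + 0.0036 + 0.0081 + 0.0004 + 0.0025 + 0.0900 + 0.0036 = 0.1972
O = 0.1756 / √(0.2082 × 0.1972) = 0.1756 / 0.20263 = 0.8666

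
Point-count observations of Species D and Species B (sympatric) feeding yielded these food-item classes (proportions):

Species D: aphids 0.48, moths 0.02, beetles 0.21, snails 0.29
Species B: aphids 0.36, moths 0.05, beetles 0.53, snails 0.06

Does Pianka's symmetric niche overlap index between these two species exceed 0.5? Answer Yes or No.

Σ p₁ᵢp₂ᵢ = 0.1728 + 0.0010 + 0.1113 + 0.0174 = 0.3025
Σp_1ᵢ² = 0.48² + 0.02² + 0.21² + 0.29² = 0.2304 + 0.0004 + 0.0441 + 0.0841 = 0.3590
Σp_2ᵢ² = 0.36² + 0.05² + 0.53² + 0.06² = 0.1296 + 0.0025 + 0.2809 + 0.0036 = 0.4166
O = 0.3025 / √(0.3590 × 0.4166) = 0.3025 / 0.38673 = 0.7822
O = 0.7822 > 0.5 → Yes.

Yes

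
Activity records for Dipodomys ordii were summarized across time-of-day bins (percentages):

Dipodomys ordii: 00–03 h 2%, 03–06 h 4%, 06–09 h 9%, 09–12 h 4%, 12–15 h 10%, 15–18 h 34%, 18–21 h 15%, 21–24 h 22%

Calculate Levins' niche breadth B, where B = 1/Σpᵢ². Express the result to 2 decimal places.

4.80

Convert percentages to proportions (divide by 100).
Σpᵢ² = 0.02² + 0.04² + 0.09² + 0.04² + 0.10² + 0.34² + 0.15² + 0.22² = 0.0004 + 0.0016 + 0.0081 + 0.0016 + 0.0100 + 0.1156 + 0.0225 + 0.0484 = 0.2082
B = 1 / 0.2082 = 4.8031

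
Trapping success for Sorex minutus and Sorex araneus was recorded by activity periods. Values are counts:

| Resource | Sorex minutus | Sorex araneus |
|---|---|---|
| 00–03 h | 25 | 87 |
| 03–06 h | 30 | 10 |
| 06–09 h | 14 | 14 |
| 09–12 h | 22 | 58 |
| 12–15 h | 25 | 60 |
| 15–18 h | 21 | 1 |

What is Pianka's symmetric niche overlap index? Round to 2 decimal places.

0.79

Proportions for Sorex minutus (n=137): 25/137=0.1825, 30/137=0.2190, 14/137=0.1022, 22/137=0.1606, 25/137=0.1825, 21/137=0.1533
Proportions for Sorex araneus (n=230): 87/230=0.3783, 10/230=0.0435, 14/230=0.0609, 58/230=0.2522, 60/230=0.2609, 1/230=0.0043
Σ p₁ᵢp₂ᵢ = 0.069040 + 0.009527 + 0.006224 + 0.040503 + 0.047614 + 0.000659 = 0.173567
Σp_1ᵢ² = 0.1825² + 0.2190² + 0.1022² + 0.1606² + 0.1825² + 0.1533² = 0.033306 + 0.047961 + 0.010445 + 0.025792 + 0.033306 + 0.023501 = 0.174311
Σp_2ᵢ² = 0.3783² + 0.0435² + 0.0609² + 0.2522² + 0.2609² + 0.0043² = 0.143111 + 0.001892 + 0.003709 + 0.063605 + 0.068069 + 0.000018 = 0.280404
O = 0.173567 / √(0.174311 × 0.280404) = 0.173567 / 0.2210826 = 0.7851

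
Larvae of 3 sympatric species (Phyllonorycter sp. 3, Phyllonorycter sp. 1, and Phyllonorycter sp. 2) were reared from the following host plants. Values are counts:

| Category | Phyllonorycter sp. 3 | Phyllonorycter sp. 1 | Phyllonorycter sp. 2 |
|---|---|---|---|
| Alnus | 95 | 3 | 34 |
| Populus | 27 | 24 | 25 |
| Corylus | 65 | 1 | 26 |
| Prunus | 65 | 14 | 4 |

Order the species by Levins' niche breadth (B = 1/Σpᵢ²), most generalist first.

Phyllonorycter sp. 3 > Phyllonorycter sp. 2 > Phyllonorycter sp. 1

Proportions for Phyllonorycter sp. 3 (n=252): 95/252=0.3770, 27/252=0.1071, 65/252=0.2579, 65/252=0.2579
Proportions for Phyllonorycter sp. 1 (n=42): 3/42=0.0714, 24/42=0.5714, 1/42=0.0238, 14/42=0.3333
Proportions for Phyllonorycter sp. 2 (n=89): 34/89=0.3820, 25/89=0.2809, 26/89=0.2921, 4/89=0.0449
Σp_3ᵢ² = 0.3770² + 0.1071² + 0.2579² + 0.2579² = 0.142129 + 0.011470 + 0.066512 + 0.066512 = 0.286623
B_3 = 1 / 0.286623 = 3.4889
Σp_1ᵢ² = 0.0714² + 0.5714² + 0.0238² + 0.3333² = 0.005098 + 0.326498 + 0.000566 + 0.111089 = 0.443251
B_1 = 1 / 0.443251 = 2.2561
Σp_2ᵢ² = 0.3820² + 0.2809² + 0.2921² + 0.0449² = 0.145924 + 0.078905 + 0.085322 + 0.002016 = 0.312167
B_2 = 1 / 0.312167 = 3.2034
Ranking by B (broadest → narrowest): Phyllonorycter sp. 3 (3.49) > Phyllonorycter sp. 2 (3.20) > Phyllonorycter sp. 1 (2.26)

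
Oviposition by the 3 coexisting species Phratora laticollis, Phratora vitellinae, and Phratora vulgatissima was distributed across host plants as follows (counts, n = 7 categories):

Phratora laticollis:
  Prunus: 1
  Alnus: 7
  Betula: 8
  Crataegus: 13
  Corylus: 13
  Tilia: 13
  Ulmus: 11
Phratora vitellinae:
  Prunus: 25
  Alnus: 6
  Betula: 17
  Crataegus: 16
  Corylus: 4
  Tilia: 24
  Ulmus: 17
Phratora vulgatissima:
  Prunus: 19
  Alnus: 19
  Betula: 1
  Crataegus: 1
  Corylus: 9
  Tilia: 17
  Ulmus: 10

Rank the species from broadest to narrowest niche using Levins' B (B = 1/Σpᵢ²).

Proportions for Phratora laticollis (n=66): 1/66=0.0152, 7/66=0.1061, 8/66=0.1212, 13/66=0.1970, 13/66=0.1970, 13/66=0.1970, 11/66=0.1667
Proportions for Phratora vitellinae (n=109): 25/109=0.2294, 6/109=0.0550, 17/109=0.1560, 16/109=0.1468, 4/109=0.0367, 24/109=0.2202, 17/109=0.1560
Proportions for Phratora vulgatissima (n=76): 19/76=0.2500, 19/76=0.2500, 1/76=0.0132, 1/76=0.0132, 9/76=0.1184, 17/76=0.2237, 10/76=0.1316
Σp_latiᵢ² = 0.0152² + 0.1061² + 0.1212² + 0.1970² + 0.1970² + 0.1970² + 0.1667² = 0.000231 + 0.011257 + 0.014689 + 0.038809 + 0.038809 + 0.038809 + 0.027789 = 0.170393
B_lati = 1 / 0.170393 = 5.8688
Σp_viteᵢ² = 0.2294² + 0.0550² + 0.1560² + 0.1468² + 0.0367² + 0.2202² + 0.1560² = 0.052624 + 0.003025 + 0.024336 + 0.021550 + 0.001347 + 0.048488 + 0.024336 = 0.175706
B_vite = 1 / 0.175706 = 5.6913
Σp_vulgᵢ² = 0.2500² + 0.2500² + 0.0132² + 0.0132² + 0.1184² + 0.2237² + 0.1316² = 0.062500 + 0.062500 + 0.000174 + 0.000174 + 0.014019 + 0.050042 + 0.017319 = 0.206728
B_vulg = 1 / 0.206728 = 4.8373
Ranking by B (broadest → narrowest): Phratora laticollis (5.87) > Phratora vitellinae (5.69) > Phratora vulgatissima (4.84)

Phratora laticollis > Phratora vitellinae > Phratora vulgatissima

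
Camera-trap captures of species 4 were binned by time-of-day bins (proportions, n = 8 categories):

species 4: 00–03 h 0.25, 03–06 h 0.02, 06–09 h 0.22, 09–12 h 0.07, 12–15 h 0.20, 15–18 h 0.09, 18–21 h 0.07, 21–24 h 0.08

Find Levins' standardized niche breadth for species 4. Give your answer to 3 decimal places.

Σpᵢ² = 0.25² + 0.02² + 0.22² + 0.07² + 0.20² + 0.09² + 0.07² + 0.08² = 0.0625 + 0.0004 + 0.0484 + 0.0049 + 0.0400 + 0.0081 + 0.0049 + 0.0064 = 0.1756
B = 1 / 0.1756 = 5.69476
Bₛ = (B − 1)/(n − 1) = (5.69476 − 1)/(8 − 1) = 4.69476/7 = 0.67068

0.671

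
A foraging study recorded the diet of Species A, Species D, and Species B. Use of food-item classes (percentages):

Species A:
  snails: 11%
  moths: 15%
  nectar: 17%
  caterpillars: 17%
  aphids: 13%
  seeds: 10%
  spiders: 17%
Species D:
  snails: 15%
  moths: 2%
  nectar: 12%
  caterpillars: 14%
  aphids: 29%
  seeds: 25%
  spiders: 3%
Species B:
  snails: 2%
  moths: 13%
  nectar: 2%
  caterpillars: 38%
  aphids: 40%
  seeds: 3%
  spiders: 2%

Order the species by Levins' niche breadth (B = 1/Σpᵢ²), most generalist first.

Convert percentages to proportions (divide by 100).
Σp_Aᵢ² = 0.11² + 0.15² + 0.17² + 0.17² + 0.13² + 0.10² + 0.17² = 0.0121 + 0.0225 + 0.0289 + 0.0289 + 0.0169 + 0.0100 + 0.0289 = 0.1482
B_A = 1 / 0.1482 = 6.7476
Σp_Dᵢ² = 0.15² + 0.02² + 0.12² + 0.14² + 0.29² + 0.25² + 0.03² = 0.0225 + 0.0004 + 0.0144 + 0.0196 + 0.0841 + 0.0625 + 0.0009 = 0.2044
B_D = 1 / 0.2044 = 4.8924
Σp_Bᵢ² = 0.02² + 0.13² + 0.02² + 0.38² + 0.40² + 0.03² + 0.02² = 0.0004 + 0.0169 + 0.0004 + 0.1444 + 0.1600 + 0.0009 + 0.0004 = 0.3234
B_B = 1 / 0.3234 = 3.0921
Ranking by B (broadest → narrowest): Species A (6.75) > Species D (4.89) > Species B (3.09)

Species A > Species D > Species B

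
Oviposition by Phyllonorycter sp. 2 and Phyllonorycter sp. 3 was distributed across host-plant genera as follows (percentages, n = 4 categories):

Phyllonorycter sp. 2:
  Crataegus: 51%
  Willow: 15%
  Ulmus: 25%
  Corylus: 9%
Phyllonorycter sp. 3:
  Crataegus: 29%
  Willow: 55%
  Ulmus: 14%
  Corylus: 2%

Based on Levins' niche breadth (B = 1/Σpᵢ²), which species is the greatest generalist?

Convert percentages to proportions (divide by 100).
Σp_2ᵢ² = 0.51² + 0.15² + 0.25² + 0.09² = 0.2601 + 0.0225 + 0.0625 + 0.0081 = 0.3532
B_2 = 1 / 0.3532 = 2.8313
Σp_3ᵢ² = 0.29² + 0.55² + 0.14² + 0.02² = 0.0841 + 0.3025 + 0.0196 + 0.0004 = 0.4066
B_3 = 1 / 0.4066 = 2.4594
Highest B → broadest niche (most generalist): Phyllonorycter sp. 2 (B = 2.83).

Phyllonorycter sp. 2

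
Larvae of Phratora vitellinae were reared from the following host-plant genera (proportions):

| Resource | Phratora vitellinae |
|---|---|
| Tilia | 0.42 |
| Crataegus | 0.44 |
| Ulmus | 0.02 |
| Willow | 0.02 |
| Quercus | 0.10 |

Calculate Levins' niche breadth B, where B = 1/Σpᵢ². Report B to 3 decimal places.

Σpᵢ² = 0.42² + 0.44² + 0.02² + 0.02² + 0.10² = 0.1764 + 0.1936 + 0.0004 + 0.0004 + 0.0100 = 0.3808
B = 1 / 0.3808 = 2.62605

2.626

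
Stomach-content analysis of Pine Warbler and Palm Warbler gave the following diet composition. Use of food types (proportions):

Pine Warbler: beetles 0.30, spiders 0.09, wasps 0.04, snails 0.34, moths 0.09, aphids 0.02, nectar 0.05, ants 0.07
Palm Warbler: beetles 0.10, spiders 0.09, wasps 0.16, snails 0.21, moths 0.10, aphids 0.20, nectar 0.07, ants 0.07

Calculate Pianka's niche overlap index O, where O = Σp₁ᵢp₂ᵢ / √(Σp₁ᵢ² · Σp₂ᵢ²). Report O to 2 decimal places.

0.74

Σ p₁ᵢp₂ᵢ = 0.0300 + 0.0081 + 0.0064 + 0.0714 + 0.0090 + 0.0040 + 0.0035 + 0.0049 = 0.1373
Σp_1ᵢ² = 0.30² + 0.09² + 0.04² + 0.34² + 0.09² + 0.02² + 0.05² + 0.07² = 0.0900 + 0.0081 + 0.0016 + 0.1156 + 0.0081 + 0.0004 + 0.0025 + 0.0049 = 0.2312
Σp_2ᵢ² = 0.10² + 0.09² + 0.16² + 0.21² + 0.10² + 0.20² + 0.07² + 0.07² = 0.0100 + 0.0081 + 0.0256 + 0.0441 + 0.0100 + 0.0400 + 0.0049 + 0.0049 = 0.1476
O = 0.1373 / √(0.2312 × 0.1476) = 0.1373 / 0.18473 = 0.7432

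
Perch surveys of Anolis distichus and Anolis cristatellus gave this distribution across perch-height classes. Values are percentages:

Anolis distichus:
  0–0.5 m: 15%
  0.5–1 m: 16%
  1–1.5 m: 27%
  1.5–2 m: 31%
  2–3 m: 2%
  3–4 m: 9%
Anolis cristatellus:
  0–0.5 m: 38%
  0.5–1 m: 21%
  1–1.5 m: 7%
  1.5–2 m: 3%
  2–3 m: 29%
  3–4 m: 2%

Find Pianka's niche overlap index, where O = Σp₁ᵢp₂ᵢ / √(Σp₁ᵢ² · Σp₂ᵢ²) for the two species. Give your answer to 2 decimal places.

0.50

Convert percentages to proportions (divide by 100).
Σ p₁ᵢp₂ᵢ = 0.0570 + 0.0336 + 0.0189 + 0.0093 + 0.0058 + 0.0018 = 0.1264
Σp_1ᵢ² = 0.15² + 0.16² + 0.27² + 0.31² + 0.02² + 0.09² = 0.0225 + 0.0256 + 0.0729 + 0.0961 + 0.0004 + 0.0081 = 0.2256
Σp_2ᵢ² = 0.38² + 0.21² + 0.07² + 0.03² + 0.29² + 0.02² = 0.1444 + 0.0441 + 0.0049 + 0.0009 + 0.0841 + 0.0004 = 0.2788
O = 0.1264 / √(0.2256 × 0.2788) = 0.1264 / 0.25079 = 0.5040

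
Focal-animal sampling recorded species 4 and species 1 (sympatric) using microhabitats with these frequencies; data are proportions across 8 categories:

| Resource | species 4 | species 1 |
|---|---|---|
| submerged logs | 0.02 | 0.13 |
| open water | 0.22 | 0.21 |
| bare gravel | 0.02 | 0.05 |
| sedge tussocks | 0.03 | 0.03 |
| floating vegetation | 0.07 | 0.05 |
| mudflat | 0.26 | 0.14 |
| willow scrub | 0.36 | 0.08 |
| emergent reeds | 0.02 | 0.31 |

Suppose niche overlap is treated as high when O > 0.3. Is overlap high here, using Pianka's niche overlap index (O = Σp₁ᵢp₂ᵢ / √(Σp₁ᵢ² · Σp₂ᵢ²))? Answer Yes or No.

Yes

Σ p₁ᵢp₂ᵢ = 0.0026 + 0.0462 + 0.0010 + 0.0009 + 0.0035 + 0.0364 + 0.0288 + 0.0062 = 0.1256
Σp_1ᵢ² = 0.02² + 0.22² + 0.02² + 0.03² + 0.07² + 0.26² + 0.36² + 0.02² = 0.0004 + 0.0484 + 0.0004 + 0.0009 + 0.0049 + 0.0676 + 0.1296 + 0.0004 = 0.2526
Σp_2ᵢ² = 0.13² + 0.21² + 0.05² + 0.03² + 0.05² + 0.14² + 0.08² + 0.31² = 0.0169 + 0.0441 + 0.0025 + 0.0009 + 0.0025 + 0.0196 + 0.0064 + 0.0961 = 0.1890
O = 0.1256 / √(0.2526 × 0.1890) = 0.1256 / 0.21850 = 0.5748
O = 0.5748 > 0.3 → Yes.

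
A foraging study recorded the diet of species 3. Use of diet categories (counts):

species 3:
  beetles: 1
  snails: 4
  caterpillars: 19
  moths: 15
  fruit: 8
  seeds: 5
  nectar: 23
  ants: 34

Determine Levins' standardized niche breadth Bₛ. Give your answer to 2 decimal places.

0.57

Proportions for species 3 (n=109): 1/109=0.0092, 4/109=0.0367, 19/109=0.1743, 15/109=0.1376, 8/109=0.0734, 5/109=0.0459, 23/109=0.2110, 34/109=0.3119
Σpᵢ² = 0.0092² + 0.0367² + 0.1743² + 0.1376² + 0.0734² + 0.0459² + 0.2110² + 0.3119² = 0.000085 + 0.001347 + 0.030380 + 0.018934 + 0.005388 + 0.002107 + 0.044521 + 0.097282 = 0.200044
B = 1 / 0.200044 = 4.9989
Bₛ = (B − 1)/(n − 1) = (4.9989 − 1)/(8 − 1) = 3.9989/7 = 0.5713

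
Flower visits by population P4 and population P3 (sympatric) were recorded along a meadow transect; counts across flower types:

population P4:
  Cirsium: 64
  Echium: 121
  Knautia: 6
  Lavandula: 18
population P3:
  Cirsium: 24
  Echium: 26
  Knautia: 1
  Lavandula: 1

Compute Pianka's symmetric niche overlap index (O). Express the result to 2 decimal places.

0.96

Proportions for population P4 (n=209): 64/209=0.3062, 121/209=0.5789, 6/209=0.0287, 18/209=0.0861
Proportions for population P3 (n=52): 24/52=0.4615, 26/52=0.5000, 1/52=0.0192, 1/52=0.0192
Σ p₁ᵢp₂ᵢ = 0.141311 + 0.289450 + 0.000551 + 0.001653 = 0.432965
Σp_1ᵢ² = 0.3062² + 0.5789² + 0.0287² + 0.0861² = 0.093758 + 0.335125 + 0.000824 + 0.007413 = 0.437120
Σp_2ᵢ² = 0.4615² + 0.5000² + 0.0192² + 0.0192² = 0.212982 + 0.250000 + 0.000369 + 0.000369 = 0.463720
O = 0.432965 / √(0.437120 × 0.463720) = 0.432965 / 0.4502236 = 0.9617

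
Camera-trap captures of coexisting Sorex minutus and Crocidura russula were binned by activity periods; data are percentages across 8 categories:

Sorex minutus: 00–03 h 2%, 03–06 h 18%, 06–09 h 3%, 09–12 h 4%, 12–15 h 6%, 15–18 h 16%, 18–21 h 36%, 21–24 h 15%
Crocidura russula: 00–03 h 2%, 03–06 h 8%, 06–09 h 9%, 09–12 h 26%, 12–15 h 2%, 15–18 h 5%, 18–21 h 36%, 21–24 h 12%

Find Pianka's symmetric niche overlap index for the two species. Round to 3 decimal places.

Convert percentages to proportions (divide by 100).
Σ p₁ᵢp₂ᵢ = 0.0004 + 0.0144 + 0.0027 + 0.0104 + 0.0012 + 0.0080 + 0.1296 + 0.0180 = 0.1847
Σp_1ᵢ² = 0.02² + 0.18² + 0.03² + 0.04² + 0.06² + 0.16² + 0.36² + 0.15² = 0.0004 + 0.0324 + 0.0009 + 0.0016 + 0.0036 + 0.0256 + 0.1296 + 0.0225 = 0.2166
Σp_2ᵢ² = 0.02² + 0.08² + 0.09² + 0.26² + 0.02² + 0.05² + 0.36² + 0.12² = 0.0004 + 0.0064 + 0.0081 + 0.0676 + 0.0004 + 0.0025 + 0.1296 + 0.0144 = 0.2294
O = 0.1847 / √(0.2166 × 0.2294) = 0.1847 / 0.222908 = 0.82859

0.829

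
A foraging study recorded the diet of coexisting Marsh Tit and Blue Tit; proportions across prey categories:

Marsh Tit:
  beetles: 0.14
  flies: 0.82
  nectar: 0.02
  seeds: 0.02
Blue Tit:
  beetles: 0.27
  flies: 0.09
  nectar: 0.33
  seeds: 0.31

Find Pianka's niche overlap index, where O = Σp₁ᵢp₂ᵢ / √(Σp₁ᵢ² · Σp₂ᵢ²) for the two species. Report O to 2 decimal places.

Σ p₁ᵢp₂ᵢ = 0.0378 + 0.0738 + 0.0066 + 0.0062 = 0.1244
Σp_1ᵢ² = 0.14² + 0.82² + 0.02² + 0.02² = 0.0196 + 0.6724 + 0.0004 + 0.0004 = 0.6928
Σp_2ᵢ² = 0.27² + 0.09² + 0.33² + 0.31² = 0.0729 + 0.0081 + 0.1089 + 0.0961 = 0.2860
O = 0.1244 / √(0.6928 × 0.2860) = 0.1244 / 0.44513 = 0.2795

0.28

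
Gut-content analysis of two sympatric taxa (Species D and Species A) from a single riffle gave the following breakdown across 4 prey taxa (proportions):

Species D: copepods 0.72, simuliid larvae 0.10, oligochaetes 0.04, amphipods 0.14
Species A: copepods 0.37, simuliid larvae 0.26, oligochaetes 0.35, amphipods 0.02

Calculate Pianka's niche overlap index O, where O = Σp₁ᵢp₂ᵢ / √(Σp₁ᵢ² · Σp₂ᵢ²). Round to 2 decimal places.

0.73

Σ p₁ᵢp₂ᵢ = 0.2664 + 0.0260 + 0.0140 + 0.0028 = 0.3092
Σp_1ᵢ² = 0.72² + 0.10² + 0.04² + 0.14² = 0.5184 + 0.0100 + 0.0016 + 0.0196 = 0.5496
Σp_2ᵢ² = 0.37² + 0.26² + 0.35² + 0.02² = 0.1369 + 0.0676 + 0.1225 + 0.0004 = 0.3274
O = 0.3092 / √(0.5496 × 0.3274) = 0.3092 / 0.42419 = 0.7289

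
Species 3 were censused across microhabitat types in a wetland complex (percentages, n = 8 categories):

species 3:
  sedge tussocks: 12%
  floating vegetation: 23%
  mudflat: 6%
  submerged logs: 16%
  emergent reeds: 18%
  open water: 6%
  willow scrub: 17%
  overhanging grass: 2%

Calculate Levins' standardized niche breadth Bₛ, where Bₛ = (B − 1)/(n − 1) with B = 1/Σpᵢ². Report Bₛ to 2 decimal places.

0.74

Convert percentages to proportions (divide by 100).
Σpᵢ² = 0.12² + 0.23² + 0.06² + 0.16² + 0.18² + 0.06² + 0.17² + 0.02² = 0.0144 + 0.0529 + 0.0036 + 0.0256 + 0.0324 + 0.0036 + 0.0289 + 0.0004 = 0.1618
B = 1 / 0.1618 = 6.1805
Bₛ = (B − 1)/(n − 1) = (6.1805 − 1)/(8 − 1) = 5.1805/7 = 0.7401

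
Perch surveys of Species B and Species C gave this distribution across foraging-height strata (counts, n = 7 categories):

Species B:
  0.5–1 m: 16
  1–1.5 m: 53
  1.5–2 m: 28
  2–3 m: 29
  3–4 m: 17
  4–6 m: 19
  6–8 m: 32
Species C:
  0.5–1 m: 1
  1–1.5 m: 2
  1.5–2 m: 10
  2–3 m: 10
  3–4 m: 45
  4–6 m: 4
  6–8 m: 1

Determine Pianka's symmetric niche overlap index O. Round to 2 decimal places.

Proportions for Species B (n=194): 16/194=0.0825, 53/194=0.2732, 28/194=0.1443, 29/194=0.1495, 17/194=0.0876, 19/194=0.0979, 32/194=0.1649
Proportions for Species C (n=73): 1/73=0.0137, 2/73=0.0274, 10/73=0.1370, 10/73=0.1370, 45/73=0.6164, 4/73=0.0548, 1/73=0.0137
Σ p₁ᵢp₂ᵢ = 0.001130 + 0.007486 + 0.019769 + 0.020482 + 0.053997 + 0.005365 + 0.002259 = 0.110488
Σp_1ᵢ² = 0.0825² + 0.2732² + 0.1443² + 0.1495² + 0.0876² + 0.0979² + 0.1649² = 0.006806 + 0.074638 + 0.020822 + 0.022350 + 0.007674 + 0.009584 + 0.027192 = 0.169066
Σp_2ᵢ² = 0.0137² + 0.0274² + 0.1370² + 0.1370² + 0.6164² + 0.0548² + 0.0137² = 0.000188 + 0.000751 + 0.018769 + 0.018769 + 0.379949 + 0.003003 + 0.000188 = 0.421617
O = 0.110488 / √(0.169066 × 0.421617) = 0.110488 / 0.2669852 = 0.4138

0.41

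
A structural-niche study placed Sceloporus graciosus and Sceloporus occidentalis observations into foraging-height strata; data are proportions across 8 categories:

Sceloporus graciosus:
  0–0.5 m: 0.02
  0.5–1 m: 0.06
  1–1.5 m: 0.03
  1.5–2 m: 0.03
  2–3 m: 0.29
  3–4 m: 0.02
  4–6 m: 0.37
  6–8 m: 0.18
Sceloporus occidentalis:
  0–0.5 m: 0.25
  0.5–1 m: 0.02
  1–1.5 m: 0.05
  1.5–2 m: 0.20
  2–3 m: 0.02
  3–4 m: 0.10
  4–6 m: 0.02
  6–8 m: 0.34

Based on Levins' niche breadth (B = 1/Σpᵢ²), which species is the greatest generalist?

Sceloporus occidentalis

Σp_gracᵢ² = 0.02² + 0.06² + 0.03² + 0.03² + 0.29² + 0.02² + 0.37² + 0.18² = 0.0004 + 0.0036 + 0.0009 + 0.0009 + 0.0841 + 0.0004 + 0.1369 + 0.0324 = 0.2596
B_grac = 1 / 0.2596 = 3.8521
Σp_occiᵢ² = 0.25² + 0.02² + 0.05² + 0.20² + 0.02² + 0.10² + 0.02² + 0.34² = 0.0625 + 0.0004 + 0.0025 + 0.0400 + 0.0004 + 0.0100 + 0.0004 + 0.1156 = 0.2318
B_occi = 1 / 0.2318 = 4.3141
Highest B → broadest niche (most generalist): Sceloporus occidentalis (B = 4.31).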